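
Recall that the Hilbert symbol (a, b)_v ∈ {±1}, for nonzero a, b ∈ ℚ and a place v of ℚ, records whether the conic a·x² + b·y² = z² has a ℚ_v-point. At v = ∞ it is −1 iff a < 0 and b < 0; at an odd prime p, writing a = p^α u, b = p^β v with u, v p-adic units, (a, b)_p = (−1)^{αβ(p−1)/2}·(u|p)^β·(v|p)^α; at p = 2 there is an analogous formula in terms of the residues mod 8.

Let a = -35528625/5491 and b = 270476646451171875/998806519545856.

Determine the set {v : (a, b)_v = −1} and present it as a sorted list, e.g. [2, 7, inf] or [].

Mod squares: a ≡ -2755, b ≡ 8265. Check v ∈ {∞, 2, 3, 5, 7, 11, 13, 17, 19, 29, 31}.
v=3: a=3^4·(≡2), b=3^5·(≡1) mod 3; (2|3)=-1, (1|3)=+1; (−1)^{4·5·1}·(-1)^5·(+1)^4 = -1.
v=17: a=17^-2·(≡16), b=17^-4·(≡3) mod 17; (16|17)=+1, (3|17)=-1; (−1)^{-2·-4·8}·(+1)^-4·(-1)^-2 = +1.
v=11: a=11^2·(≡10), b=11^2·(≡4) mod 11; (10|11)=-1, (4|11)=+1; (−1)^{2·2·5}·(-1)^2·(+1)^2 = +1.
v=19: a=19^-1·(≡16), b=19^-1·(≡17) mod 19; (16|19)=+1, (17|19)=+1; (−1)^{-1·-1·9}·(+1)^-1·(+1)^-1 = -1.
v=7: a=7^0·(≡5), b=7^-4·(≡6) mod 7; (5|7)=-1, (6|7)=-1; (−1)^{0·-4·3}·(-1)^-4·(-1)^0 = +1.
v=2: v_2(a)=0, v_2(b)=-18; units ≡ 5, 1 (mod 8); ε·ε+αω+βω = 0·0+0·0+-18·1 ≡ 0  ⇒  (a,b)_2 = +1.
v=5: a=5^3·(≡1), b=5^9·(≡3) mod 5; (1|5)=+1, (3|5)=-1; (−1)^{3·9·2}·(+1)^9·(-1)^3 = -1.
v=29: a=29^1·(≡27), b=29^1·(≡7) mod 29; (27|29)=-1, (7|29)=+1; (−1)^{1·1·14}·(-1)^1·(+1)^1 = -1.
v=31: a=31^0·(≡18), b=31^2·(≡28) mod 31; (18|31)=+1, (28|31)=+1; (−1)^{0·2·15}·(+1)^2·(+1)^0 = +1.
v=∞: -2755 < 0 and 8265 > 0  ⇒  (a,b)_∞ = +1.
v=13: a=13^0·(≡10), b=13^2·(≡4) mod 13; (10|13)=+1, (4|13)=+1; (−1)^{0·2·6}·(+1)^2·(+1)^0 = +1.
Ram(-2755, 8265) = {3, 5, 19, 29}; no ℚ_3-point on the conic.

[3, 5, 19, 29]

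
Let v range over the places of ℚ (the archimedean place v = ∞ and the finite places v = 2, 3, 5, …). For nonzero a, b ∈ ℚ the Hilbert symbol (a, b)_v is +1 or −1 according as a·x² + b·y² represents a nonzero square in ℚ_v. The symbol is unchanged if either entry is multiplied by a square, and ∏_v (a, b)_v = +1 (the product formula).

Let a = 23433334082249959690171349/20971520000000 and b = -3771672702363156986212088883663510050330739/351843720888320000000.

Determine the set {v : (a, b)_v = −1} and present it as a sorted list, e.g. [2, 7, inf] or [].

[13, 17]

Mod squares: a ≡ 1105, b ≡ -255. Check v ∈ {∞, 2, 3, 5, 7, 11, 13, 17, 19, 41}.
v=11: a=11^2·(≡5), b=11^4·(≡5) mod 11; (5|11)=+1, (5|11)=+1; (−1)^{2·4·5}·(+1)^4·(+1)^2 = +1.
v=19: a=19^4·(≡10), b=19^6·(≡16) mod 19; (10|19)=-1, (16|19)=+1; (−1)^{4·6·9}·(-1)^6·(+1)^4 = +1.
v=5: a=5^-7·(≡4), b=5^-7·(≡1) mod 5; (4|5)=+1, (1|5)=+1; (−1)^{-7·-7·2}·(+1)^-7·(+1)^-7 = +1.
v=17: a=17^3·(≡14), b=17^5·(≡15) mod 17; (14|17)=-1, (15|17)=+1; (−1)^{3·5·8}·(-1)^5·(+1)^3 = -1.
v=2: v_2(a)=-28, v_2(b)=-52; units ≡ 1, 1 (mod 8); ε·ε+αω+βω = 0·0+-28·0+-52·0 ≡ 0  ⇒  (a,b)_2 = +1.
v=41: a=41^2·(≡8), b=41^4·(≡2) mod 41; (8|41)=+1, (2|41)=+1; (−1)^{2·4·20}·(+1)^4·(+1)^2 = +1.
v=∞: 1105 > 0 and -255 < 0  ⇒  (a,b)_∞ = +1.
v=3: a=3^0·(≡1), b=3^5·(≡2) mod 3; (1|3)=+1, (2|3)=-1; (−1)^{0·5·1}·(+1)^5·(-1)^0 = +1.
v=13: a=13^1·(≡7), b=13^2·(≡8) mod 13; (7|13)=-1, (8|13)=-1; (−1)^{1·2·6}·(-1)^2·(-1)^1 = -1.
v=7: a=7^12·(≡6), b=7^16·(≡4) mod 7; (6|7)=-1, (4|7)=+1; (−1)^{12·16·3}·(-1)^16·(+1)^12 = +1.
Ram(1105, -255) = {13, 17}; no ℚ_13-point on the conic.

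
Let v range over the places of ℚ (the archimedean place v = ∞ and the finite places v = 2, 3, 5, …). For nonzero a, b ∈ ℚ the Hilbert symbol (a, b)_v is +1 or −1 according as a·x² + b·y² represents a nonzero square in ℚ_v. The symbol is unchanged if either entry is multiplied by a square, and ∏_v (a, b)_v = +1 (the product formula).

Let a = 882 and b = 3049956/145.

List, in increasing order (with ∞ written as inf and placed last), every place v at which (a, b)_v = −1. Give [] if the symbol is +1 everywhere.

[5, 13, 19, 29]

Mod squares: a ≡ 2, b ≡ 250705. Check v ∈ {∞, 2, 3, 5, 7, 13, 19, 29}.
v=2: v_2(a)=1, v_2(b)=2; units ≡ 1, 1 (mod 8); ε·ε+αω+βω = 0·0+1·0+2·0 ≡ 0  ⇒  (a,b)_2 = +1.
v=5: a=5^0·(≡2), b=5^-1·(≡4) mod 5; (2|5)=-1, (4|5)=+1; (−1)^{0·-1·2}·(-1)^-1·(+1)^0 = -1.
v=19: a=19^0·(≡8), b=19^1·(≡1) mod 19; (8|19)=-1, (1|19)=+1; (−1)^{0·1·9}·(-1)^1·(+1)^0 = -1.
v=∞: 2 > 0 and 250705 > 0  ⇒  (a,b)_∞ = +1.
v=13: a=13^0·(≡11), b=13^1·(≡7) mod 13; (11|13)=-1, (7|13)=-1; (−1)^{0·1·6}·(-1)^1·(-1)^0 = -1.
v=29: a=29^0·(≡12), b=29^-1·(≡11) mod 29; (12|29)=-1, (11|29)=-1; (−1)^{0·-1·14}·(-1)^-1·(-1)^0 = -1.
v=7: a=7^2·(≡4), b=7^3·(≡6) mod 7; (4|7)=+1, (6|7)=-1; (−1)^{2·3·3}·(+1)^3·(-1)^2 = +1.
v=3: a=3^2·(≡2), b=3^2·(≡1) mod 3; (2|3)=-1, (1|3)=+1; (−1)^{2·2·1}·(-1)^2·(+1)^2 = +1.
Ram(2, 250705) = {5, 13, 19, 29}; no ℚ_5-point on the conic.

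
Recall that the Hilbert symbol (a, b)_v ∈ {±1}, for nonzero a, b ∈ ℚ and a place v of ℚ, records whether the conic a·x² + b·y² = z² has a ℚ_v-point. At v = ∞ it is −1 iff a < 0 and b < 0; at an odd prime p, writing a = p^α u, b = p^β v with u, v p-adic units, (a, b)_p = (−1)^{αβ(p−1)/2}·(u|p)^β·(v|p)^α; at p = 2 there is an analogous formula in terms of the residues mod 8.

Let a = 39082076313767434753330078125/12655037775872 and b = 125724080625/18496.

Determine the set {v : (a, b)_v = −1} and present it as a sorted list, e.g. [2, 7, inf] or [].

[11, 13, 19, 37]

Mod squares: a ≡ 2442, b ≡ 201158529. Check v ∈ {∞, 2, 3, 5, 11, 13, 17, 19, 23, 29, 37}.
v=23: a=23^2·(≡8), b=23^1·(≡20) mod 23; (8|23)=+1, (20|23)=-1; (−1)^{2·1·11}·(+1)^1·(-1)^2 = +1.
v=2: v_2(a)=-19, v_2(b)=-6; units ≡ 5, 1 (mod 8); ε·ε+αω+βω = 0·0+-19·0+-6·1 ≡ 0  ⇒  (a,b)_2 = +1.
v=19: a=19^2·(≡3), b=19^1·(≡7) mod 19; (3|19)=-1, (7|19)=+1; (−1)^{2·1·9}·(-1)^1·(+1)^2 = -1.
v=13: a=13^2·(≡7), b=13^1·(≡8) mod 13; (7|13)=-1, (8|13)=-1; (−1)^{2·1·6}·(-1)^1·(-1)^2 = -1.
v=37: a=37^3·(≡24), b=37^1·(≡11) mod 37; (24|37)=-1, (11|37)=+1; (−1)^{3·1·18}·(-1)^1·(+1)^3 = -1.
v=17: a=17^-6·(≡10), b=17^-2·(≡11) mod 17; (10|17)=-1, (11|17)=-1; (−1)^{-6·-2·8}·(-1)^-2·(-1)^-6 = +1.
v=∞: 2442 > 0 and 201158529 > 0  ⇒  (a,b)_∞ = +1.
v=29: a=29^2·(≡24), b=29^1·(≡24) mod 29; (24|29)=+1, (24|29)=+1; (−1)^{2·1·14}·(+1)^1·(+1)^2 = +1.
v=3: a=3^7·(≡1), b=3^1·(≡2) mod 3; (1|3)=+1, (2|3)=-1; (−1)^{7·1·1}·(+1)^1·(-1)^7 = +1.
v=11: a=11^3·(≡2), b=11^1·(≡8) mod 11; (2|11)=-1, (8|11)=-1; (−1)^{3·1·5}·(-1)^1·(-1)^3 = -1.
v=5: a=5^10·(≡3), b=5^4·(≡4) mod 5; (3|5)=-1, (4|5)=+1; (−1)^{10·4·2}·(-1)^4·(+1)^10 = +1.
|Ram(2442, 201158529)| = 4, even; anisotropic at {11, 13, 19, 37}.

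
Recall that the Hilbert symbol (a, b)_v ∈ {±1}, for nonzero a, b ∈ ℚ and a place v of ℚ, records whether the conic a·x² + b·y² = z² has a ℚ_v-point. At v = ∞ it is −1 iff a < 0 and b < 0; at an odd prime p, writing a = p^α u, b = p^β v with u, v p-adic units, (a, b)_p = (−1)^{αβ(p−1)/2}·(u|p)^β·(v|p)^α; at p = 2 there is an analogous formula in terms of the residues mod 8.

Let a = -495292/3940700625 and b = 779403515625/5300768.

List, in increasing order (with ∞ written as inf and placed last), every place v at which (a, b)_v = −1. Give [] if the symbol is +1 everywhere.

[7, 17]

(a, b) ≡ (-7, 5474) mod (ℚ^×)²; places V = {2, 3, 5, 7, 11, 17, 19, 23, 31, 37, ∞}.
(a,b)_11: α=0, u≡4; β=-2, v≡7 (mod 11); (4|11)=+1, (7|11)=-1; sign (−1)^0·+1^-2·-1^0 = +1.
(a,b)_37: α=0, u≡26; β=-2, v≡32 (mod 37); (26|37)=+1, (32|37)=-1; sign (−1)^0·+1^-2·-1^0 = +1.
(a,b)_∞: sgn(-7)=−, sgn(5474)=+, so +1.
(a,b)_7: α=3, u≡5; β=1, v≡6 (mod 7); (5|7)=-1, (6|7)=-1; sign (−1)^1·-1^1·-1^3 = -1.
(a,b)_17: α=0, u≡10; β=1, v≡9 (mod 17); (10|17)=-1, (9|17)=+1; sign (−1)^0·-1^1·+1^0 = -1.
(a,b)_2: α=2, β=-5; u≡1, v≡1 (mod 8); ε(u)ε(v)=0·0, αω(v)=2·0, βω(u)=-5·0; sum ≡ 0  ⇒  +1.
(a,b)_31: α=-2, u≡17; β=0, v≡8 (mod 31); (17|31)=-1, (8|31)=+1; sign (−1)^0·-1^0·+1^-2 = +1.
(a,b)_3: α=-8, u≡2; β=6, v≡2 (mod 3); (2|3)=-1, (2|3)=-1; sign (−1)^0·-1^6·-1^-8 = +1.
(a,b)_5: α=-4, u≡3; β=8, v≡1 (mod 5); (3|5)=-1, (1|5)=+1; sign (−1)^0·-1^8·+1^-4 = +1.
(a,b)_19: α=2, u≡15; β=0, v≡12 (mod 19); (15|19)=-1, (12|19)=-1; sign (−1)^0·-1^0·-1^2 = +1.
(a,b)_23: α=0, u≡2; β=1, v≡3 (mod 23); (2|23)=+1, (3|23)=+1; sign (−1)^0·+1^1·+1^0 = +1.
|Ram(-7, 5474)| = 2, even; anisotropic at {7, 17}.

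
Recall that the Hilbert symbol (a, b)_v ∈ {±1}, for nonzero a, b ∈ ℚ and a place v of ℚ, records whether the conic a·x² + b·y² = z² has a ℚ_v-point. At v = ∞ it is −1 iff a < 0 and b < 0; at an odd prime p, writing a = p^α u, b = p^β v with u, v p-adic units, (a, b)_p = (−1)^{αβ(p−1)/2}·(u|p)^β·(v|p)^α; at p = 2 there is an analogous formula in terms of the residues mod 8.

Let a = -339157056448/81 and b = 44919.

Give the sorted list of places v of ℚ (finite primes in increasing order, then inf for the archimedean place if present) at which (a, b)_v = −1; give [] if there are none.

Mod squares: a ≡ -5299329007, b ≡ 4991. Check v ∈ {∞, 2, 3, 7, 19, 23, 29, 31, 41, 47}.
v=29: a=29^1·(≡16), b=29^0·(≡27) mod 29; (16|29)=+1, (27|29)=-1; (−1)^{1·0·14}·(+1)^0·(-1)^1 = -1.
v=7: a=7^1·(≡6), b=7^1·(≡5) mod 7; (6|7)=-1, (5|7)=-1; (−1)^{1·1·3}·(-1)^1·(-1)^1 = -1.
v=47: a=47^1·(≡25), b=47^0·(≡34) mod 47; (25|47)=+1, (34|47)=+1; (−1)^{1·0·23}·(+1)^0·(+1)^1 = +1.
v=23: a=23^1·(≡17), b=23^1·(≡21) mod 23; (17|23)=-1, (21|23)=-1; (−1)^{1·1·11}·(-1)^1·(-1)^1 = -1.
v=41: a=41^1·(≡23), b=41^0·(≡24) mod 41; (23|41)=+1, (24|41)=-1; (−1)^{1·0·20}·(+1)^0·(-1)^1 = -1.
v=31: a=31^1·(≡27), b=31^1·(≡23) mod 31; (27|31)=-1, (23|31)=-1; (−1)^{1·1·15}·(-1)^1·(-1)^1 = -1.
v=19: a=19^1·(≡7), b=19^0·(≡3) mod 19; (7|19)=+1, (3|19)=-1; (−1)^{1·0·9}·(+1)^0·(-1)^1 = -1.
v=3: a=3^-4·(≡2), b=3^2·(≡2) mod 3; (2|3)=-1, (2|3)=-1; (−1)^{-4·2·1}·(-1)^2·(-1)^-4 = +1.
v=2: v_2(a)=6, v_2(b)=0; units ≡ 1, 7 (mod 8); ε·ε+αω+βω = 0·1+6·0+0·0 ≡ 0  ⇒  (a,b)_2 = +1.
v=∞: -5299329007 < 0 and 4991 > 0  ⇒  (a,b)_∞ = +1.
(-5299329007, 4991 / ℚ) ramifies at {7, 19, 23, 29, 31, 41}: a division algebra.

[7, 19, 23, 29, 31, 41]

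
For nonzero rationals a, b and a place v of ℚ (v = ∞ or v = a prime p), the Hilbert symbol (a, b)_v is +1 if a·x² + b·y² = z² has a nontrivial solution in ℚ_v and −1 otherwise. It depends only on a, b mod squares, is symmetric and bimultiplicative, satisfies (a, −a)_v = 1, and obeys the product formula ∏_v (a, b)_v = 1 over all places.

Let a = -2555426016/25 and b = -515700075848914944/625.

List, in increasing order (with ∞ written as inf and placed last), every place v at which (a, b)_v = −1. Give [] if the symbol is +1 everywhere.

[2, 11, 43, inf]

(a, b) ≡ (-105006, -86) mod (ℚ^×)²; places V = {2, 3, 5, 11, 13, 37, 43, ∞}.
(a,b)_3: α=3, u≡2; β=4, v≡1 (mod 3); (2|3)=-1, (1|3)=+1; sign (−1)^0·-1^4·+1^3 = +1.
(a,b)_5: α=-2, u≡4; β=-4, v≡1 (mod 5); (4|5)=+1, (1|5)=+1; sign (−1)^0·+1^-4·+1^-2 = +1.
(a,b)_13: α=2, u≡5; β=4, v≡6 (mod 13); (5|13)=-1, (6|13)=-1; sign (−1)^0·-1^4·-1^2 = +1.
(a,b)_∞: sgn(-105006)=−, sgn(-86)=−, so -1.
(a,b)_43: α=1, u≡1; β=3, v≡6 (mod 43); (1|43)=+1, (6|43)=+1; sign (−1)^1·+1^3·+1^1 = -1.
(a,b)_11: α=1, u≡10; β=0, v≡10 (mod 11); (10|11)=-1, (10|11)=-1; sign (−1)^0·-1^0·-1^1 = -1.
(a,b)_2: α=5, β=11; u≡1, v≡5 (mod 8); ε(u)ε(v)=0·0, αω(v)=5·1, βω(u)=11·0; sum ≡ 1  ⇒  -1.
(a,b)_37: α=1, u≡3; β=2, v≡21 (mod 37); (3|37)=+1, (21|37)=+1; sign (−1)^0·+1^2·+1^1 = +1.
|Ram(-105006, -86)| = 4, even; anisotropic at {2, 11, 43, ∞}.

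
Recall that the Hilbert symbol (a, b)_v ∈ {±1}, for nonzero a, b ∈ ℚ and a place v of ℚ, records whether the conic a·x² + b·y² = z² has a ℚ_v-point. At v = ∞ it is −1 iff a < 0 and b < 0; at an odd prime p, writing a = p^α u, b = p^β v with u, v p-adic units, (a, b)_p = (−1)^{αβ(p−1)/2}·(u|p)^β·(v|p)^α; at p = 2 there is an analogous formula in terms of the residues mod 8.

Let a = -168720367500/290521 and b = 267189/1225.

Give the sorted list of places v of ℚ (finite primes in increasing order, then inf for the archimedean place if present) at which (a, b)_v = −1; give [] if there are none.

[3, 17]

Mod squares: a ≡ -3, b ≡ 1581. Check v ∈ {∞, 2, 3, 5, 7, 11, 13, 17, 31}.
v=∞: -3 < 0 and 1581 > 0  ⇒  (a,b)_∞ = +1.
v=17: a=17^2·(≡5), b=17^1·(≡9) mod 17; (5|17)=-1, (9|17)=+1; (−1)^{2·1·8}·(-1)^1·(+1)^2 = -1.
v=3: a=3^5·(≡2), b=3^1·(≡2) mod 3; (2|3)=-1, (2|3)=-1; (−1)^{5·1·1}·(-1)^1·(-1)^5 = -1.
v=31: a=31^2·(≡19), b=31^1·(≡2) mod 31; (19|31)=+1, (2|31)=+1; (−1)^{2·1·15}·(+1)^1·(+1)^2 = +1.
v=11: a=11^-2·(≡10), b=11^0·(≡8) mod 11; (10|11)=-1, (8|11)=-1; (−1)^{-2·0·5}·(-1)^0·(-1)^-2 = +1.
v=2: v_2(a)=2, v_2(b)=0; units ≡ 5, 5 (mod 8); ε·ε+αω+βω = 0·0+2·1+0·1 ≡ 0  ⇒  (a,b)_2 = +1.
v=7: a=7^-4·(≡4), b=7^-2·(≡5) mod 7; (4|7)=+1, (5|7)=-1; (−1)^{-4·-2·3}·(+1)^-2·(-1)^-4 = +1.
v=13: a=13^0·(≡3), b=13^2·(≡7) mod 13; (3|13)=+1, (7|13)=-1; (−1)^{0·2·6}·(+1)^2·(-1)^0 = +1.
v=5: a=5^4·(≡2), b=5^-2·(≡1) mod 5; (2|5)=-1, (1|5)=+1; (−1)^{4·-2·2}·(-1)^-2·(+1)^4 = +1.
(-3, 1581 / ℚ) ramifies at {3, 17}: a division algebra.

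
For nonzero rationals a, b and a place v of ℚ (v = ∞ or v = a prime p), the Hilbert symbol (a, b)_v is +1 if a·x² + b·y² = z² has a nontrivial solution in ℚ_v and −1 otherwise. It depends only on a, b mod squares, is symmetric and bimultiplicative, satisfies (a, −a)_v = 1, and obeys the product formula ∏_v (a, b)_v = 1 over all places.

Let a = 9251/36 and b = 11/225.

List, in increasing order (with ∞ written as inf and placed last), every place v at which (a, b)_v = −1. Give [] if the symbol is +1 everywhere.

[2, 11]

(a, b) ≡ (11, 11) mod (ℚ^×)²; places V = {2, 3, 5, 11, 29, ∞}.
(a,b)_29: α=2, u≡14; β=0, v≡15 (mod 29); (14|29)=-1, (15|29)=-1; sign (−1)^0·-1^0·-1^2 = +1.
(a,b)_11: α=1, u≡9; β=1, v≡9 (mod 11); (9|11)=+1, (9|11)=+1; sign (−1)^1·+1^1·+1^1 = -1.
(a,b)_2: α=-2, β=0; u≡3, v≡3 (mod 8); ε(u)ε(v)=1·1, αω(v)=-2·1, βω(u)=0·1; sum ≡ 1  ⇒  -1.
(a,b)_3: α=-2, u≡2; β=-2, v≡2 (mod 3); (2|3)=-1, (2|3)=-1; sign (−1)^0·-1^-2·-1^-2 = +1.
(a,b)_∞: sgn(11)=+, sgn(11)=+, so +1.
(a,b)_5: α=0, u≡1; β=-2, v≡4 (mod 5); (1|5)=+1, (4|5)=+1; sign (−1)^0·+1^-2·+1^0 = +1.
|Ram(11, 11)| = 2, even; anisotropic at {2, 11}.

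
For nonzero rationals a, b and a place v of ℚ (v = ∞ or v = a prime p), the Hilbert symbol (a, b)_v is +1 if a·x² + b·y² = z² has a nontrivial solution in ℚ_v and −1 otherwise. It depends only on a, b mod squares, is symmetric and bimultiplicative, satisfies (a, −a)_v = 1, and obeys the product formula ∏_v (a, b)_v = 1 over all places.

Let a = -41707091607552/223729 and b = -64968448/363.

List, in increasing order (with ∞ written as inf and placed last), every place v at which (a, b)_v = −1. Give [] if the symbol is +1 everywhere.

(a, b) ≡ (-5772333, -2109) mod (ℚ^×)²; places V = {2, 3, 7, 11, 17, 19, 23, 37, 43, ∞}.
(a,b)_37: α=1, u≡32; β=1, v≡31 (mod 37); (32|37)=-1, (31|37)=-1; sign (−1)^0·-1^1·-1^1 = +1.
(a,b)_∞: sgn(-5772333)=−, sgn(-2109)=−, so -1.
(a,b)_43: α=-2, u≡34; β=0, v≡11 (mod 43); (34|43)=-1, (11|43)=+1; sign (−1)^0·-1^0·+1^-2 = +1.
(a,b)_11: α=-2, u≡3; β=-2, v≡9 (mod 11); (3|11)=+1, (9|11)=+1; sign (−1)^0·+1^-2·+1^-2 = +1.
(a,b)_17: α=1, u≡4; β=0, v≡13 (mod 17); (4|17)=+1, (13|17)=+1; sign (−1)^0·+1^0·+1^1 = +1.
(a,b)_3: α=3, u≡2; β=-1, v≡2 (mod 3); (2|3)=-1, (2|3)=-1; sign (−1)^1·-1^-1·-1^3 = -1.
(a,b)_19: α=1, u≡18; β=3, v≡14 (mod 19); (18|19)=-1, (14|19)=-1; sign (−1)^1·-1^3·-1^1 = -1.
(a,b)_23: α=1, u≡20; β=0, v≡19 (mod 23); (20|23)=-1, (19|23)=-1; sign (−1)^0·-1^0·-1^1 = -1.
(a,b)_2: α=14, β=8; u≡3, v≡3 (mod 8); ε(u)ε(v)=1·1, αω(v)=14·1, βω(u)=8·1; sum ≡ 1  ⇒  -1.
(a,b)_7: α=3, u≡1; β=0, v≡6 (mod 7); (1|7)=+1, (6|7)=-1; sign (−1)^0·+1^0·-1^3 = -1.
|Ram(-5772333, -2109)| = 6, even; anisotropic at {2, 3, 7, 19, 23, ∞}.

[2, 3, 7, 19, 23, inf]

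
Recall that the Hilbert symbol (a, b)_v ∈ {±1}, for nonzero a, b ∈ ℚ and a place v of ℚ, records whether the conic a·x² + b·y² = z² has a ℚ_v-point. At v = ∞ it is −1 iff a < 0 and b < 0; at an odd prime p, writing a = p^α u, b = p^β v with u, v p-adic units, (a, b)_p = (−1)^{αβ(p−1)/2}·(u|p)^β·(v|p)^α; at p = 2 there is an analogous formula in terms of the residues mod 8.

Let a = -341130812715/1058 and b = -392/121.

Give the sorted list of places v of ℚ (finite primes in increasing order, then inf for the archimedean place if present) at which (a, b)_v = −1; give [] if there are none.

(a, b) ≡ (-240870, -2) mod (ℚ^×)²; places V = {2, 3, 5, 7, 11, 17, 23, 31, 37, ∞}.
(a,b)_7: α=1, u≡2; β=2, v≡3 (mod 7); (2|7)=+1, (3|7)=-1; sign (−1)^0·+1^2·-1^1 = -1.
(a,b)_2: α=-1, β=3; u≡5, v≡7 (mod 8); ε(u)ε(v)=0·1, αω(v)=-1·0, βω(u)=3·1; sum ≡ 1  ⇒  -1.
(a,b)_17: α=2, u≡14; β=0, v≡8 (mod 17); (14|17)=-1, (8|17)=+1; sign (−1)^0·-1^0·+1^2 = +1.
(a,b)_37: α=1, u≡8; β=0, v≡20 (mod 37); (8|37)=-1, (20|37)=-1; sign (−1)^0·-1^0·-1^1 = -1.
(a,b)_3: α=5, u≡2; β=0, v≡1 (mod 3); (2|3)=-1, (1|3)=+1; sign (−1)^0·-1^0·+1^5 = +1.
(a,b)_11: α=2, u≡2; β=-2, v≡4 (mod 11); (2|11)=-1, (4|11)=+1; sign (−1)^0·-1^-2·+1^2 = +1.
(a,b)_5: α=1, u≡4; β=0, v≡3 (mod 5); (4|5)=+1, (3|5)=-1; sign (−1)^0·+1^0·-1^1 = -1.
(a,b)_31: α=1, u≡30; β=0, v≡17 (mod 31); (30|31)=-1, (17|31)=-1; sign (−1)^0·-1^0·-1^1 = -1.
(a,b)_23: α=-2, u≡13; β=0, v≡19 (mod 23); (13|23)=+1, (19|23)=-1; sign (−1)^0·+1^0·-1^-2 = +1.
(a,b)_∞: sgn(-240870)=−, sgn(-2)=−, so -1.
(-240870, -2 / ℚ) ramifies at {2, 5, 7, 31, 37, ∞}: a division algebra.

[2, 5, 7, 31, 37, inf]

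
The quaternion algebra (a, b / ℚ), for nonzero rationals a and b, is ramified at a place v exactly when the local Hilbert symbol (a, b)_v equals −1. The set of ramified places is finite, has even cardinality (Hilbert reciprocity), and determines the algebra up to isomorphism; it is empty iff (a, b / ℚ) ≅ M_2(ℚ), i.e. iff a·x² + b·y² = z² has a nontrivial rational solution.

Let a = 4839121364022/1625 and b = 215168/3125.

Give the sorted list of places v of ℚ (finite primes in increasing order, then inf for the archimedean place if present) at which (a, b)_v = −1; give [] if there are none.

[5, 11]

Mod squares: a ≡ 1430, b ≡ 10. Check v ∈ {∞, 2, 3, 5, 11, 13, 31, 41}.
v=31: a=31^2·(≡16), b=31^0·(≡16) mod 31; (16|31)=+1, (16|31)=+1; (−1)^{2·0·15}·(+1)^0·(+1)^2 = +1.
v=∞: 1430 > 0 and 10 > 0  ⇒  (a,b)_∞ = +1.
v=13: a=13^-1·(≡11), b=13^0·(≡1) mod 13; (11|13)=-1, (1|13)=+1; (−1)^{-1·0·6}·(-1)^0·(+1)^-1 = +1.
v=41: a=41^4·(≡10), b=41^2·(≡37) mod 41; (10|41)=+1, (37|41)=+1; (−1)^{4·2·20}·(+1)^2·(+1)^4 = +1.
v=2: v_2(a)=1, v_2(b)=7; units ≡ 3, 5 (mod 8); ε·ε+αω+βω = 1·0+1·1+7·1 ≡ 0  ⇒  (a,b)_2 = +1.
v=11: a=11^1·(≡5), b=11^0·(≡8) mod 11; (5|11)=+1, (8|11)=-1; (−1)^{1·0·5}·(+1)^0·(-1)^1 = -1.
v=5: a=5^-3·(≡4), b=5^-5·(≡3) mod 5; (4|5)=+1, (3|5)=-1; (−1)^{-3·-5·2}·(+1)^-5·(-1)^-3 = -1.
v=3: a=3^4·(≡2), b=3^0·(≡1) mod 3; (2|3)=-1, (1|3)=+1; (−1)^{4·0·1}·(-1)^0·(+1)^4 = +1.
|Ram(1430, 10)| = 2, even; anisotropic at {5, 11}.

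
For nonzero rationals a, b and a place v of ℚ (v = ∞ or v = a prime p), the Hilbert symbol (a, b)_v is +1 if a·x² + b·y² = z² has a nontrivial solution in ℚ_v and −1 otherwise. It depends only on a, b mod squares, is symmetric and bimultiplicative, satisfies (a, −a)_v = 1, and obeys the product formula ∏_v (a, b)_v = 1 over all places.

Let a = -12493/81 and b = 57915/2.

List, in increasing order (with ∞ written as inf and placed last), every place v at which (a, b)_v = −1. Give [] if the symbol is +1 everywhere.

[5, 13]

(a, b) ≡ (-13, 1430) mod (ℚ^×)²; places V = {2, 3, 5, 11, 13, 31, ∞}.
(a,b)_13: α=1, u≡9; β=1, v≡11 (mod 13); (9|13)=+1, (11|13)=-1; sign (−1)^0·+1^1·-1^1 = -1.
(a,b)_11: α=0, u≡9; β=1, v≡9 (mod 11); (9|11)=+1, (9|11)=+1; sign (−1)^0·+1^1·+1^0 = +1.
(a,b)_5: α=0, u≡2; β=1, v≡4 (mod 5); (2|5)=-1, (4|5)=+1; sign (−1)^0·-1^1·+1^0 = -1.
(a,b)_2: α=0, β=-1; u≡3, v≡3 (mod 8); ε(u)ε(v)=1·1, αω(v)=0·1, βω(u)=-1·1; sum ≡ 0  ⇒  +1.
(a,b)_31: α=2, u≡14; β=0, v≡19 (mod 31); (14|31)=+1, (19|31)=+1; sign (−1)^0·+1^0·+1^2 = +1.
(a,b)_∞: sgn(-13)=−, sgn(1430)=+, so +1.
(a,b)_3: α=-4, u≡2; β=4, v≡2 (mod 3); (2|3)=-1, (2|3)=-1; sign (−1)^0·-1^4·-1^-4 = +1.
Ram(-13, 1430) = {5, 13}; no ℚ_5-point on the conic.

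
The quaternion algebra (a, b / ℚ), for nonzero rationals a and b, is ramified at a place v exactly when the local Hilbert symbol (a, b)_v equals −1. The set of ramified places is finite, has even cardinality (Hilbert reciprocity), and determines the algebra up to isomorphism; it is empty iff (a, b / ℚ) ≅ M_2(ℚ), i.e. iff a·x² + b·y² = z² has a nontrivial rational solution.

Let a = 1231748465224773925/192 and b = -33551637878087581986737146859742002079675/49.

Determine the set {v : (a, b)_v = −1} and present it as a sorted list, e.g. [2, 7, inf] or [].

[3, 31]

Mod squares: a ≡ 17391, b ≡ -7351123. Check v ∈ {∞, 2, 3, 5, 7, 11, 13, 17, 19, 29, 31, 37}.
v=17: a=17^1·(≡10), b=17^3·(≡12) mod 17; (10|17)=-1, (12|17)=-1; (−1)^{1·3·8}·(-1)^3·(-1)^1 = +1.
v=19: a=19^2·(≡17), b=19^0·(≡15) mod 19; (17|19)=+1, (15|19)=-1; (−1)^{2·0·9}·(+1)^0·(-1)^2 = +1.
v=∞: 17391 > 0 and -7351123 < 0  ⇒  (a,b)_∞ = +1.
v=3: a=3^-1·(≡1), b=3^4·(≡2) mod 3; (1|3)=+1, (2|3)=-1; (−1)^{-1·4·1}·(+1)^4·(-1)^-1 = -1.
v=2: v_2(a)=-6, v_2(b)=0; units ≡ 7, 5 (mod 8); ε·ε+αω+βω = 1·0+-6·1+0·0 ≡ 0  ⇒  (a,b)_2 = +1.
v=13: a=13^2·(≡1), b=13^5·(≡12) mod 13; (1|13)=+1, (12|13)=+1; (−1)^{2·5·6}·(+1)^5·(+1)^2 = +1.
v=29: a=29^2·(≡5), b=29^5·(≡3) mod 29; (5|29)=+1, (3|29)=-1; (−1)^{2·5·14}·(+1)^5·(-1)^2 = +1.
v=7: a=7^0·(≡3), b=7^-2·(≡2) mod 7; (3|7)=-1, (2|7)=+1; (−1)^{0·-2·3}·(-1)^-2·(+1)^0 = +1.
v=37: a=37^2·(≡4), b=37^5·(≡26) mod 37; (4|37)=+1, (26|37)=+1; (−1)^{2·5·18}·(+1)^5·(+1)^2 = +1.
v=5: a=5^2·(≡1), b=5^2·(≡2) mod 5; (1|5)=+1, (2|5)=-1; (−1)^{2·2·2}·(+1)^2·(-1)^2 = +1.
v=31: a=31^1·(≡29), b=31^3·(≡24) mod 31; (29|31)=-1, (24|31)=-1; (−1)^{1·3·15}·(-1)^3·(-1)^1 = -1.
v=11: a=11^3·(≡10), b=11^8·(≡9) mod 11; (10|11)=-1, (9|11)=+1; (−1)^{3·8·5}·(-1)^8·(+1)^3 = +1.
Ram(17391, -7351123) = {3, 31}; no ℚ_3-point on the conic.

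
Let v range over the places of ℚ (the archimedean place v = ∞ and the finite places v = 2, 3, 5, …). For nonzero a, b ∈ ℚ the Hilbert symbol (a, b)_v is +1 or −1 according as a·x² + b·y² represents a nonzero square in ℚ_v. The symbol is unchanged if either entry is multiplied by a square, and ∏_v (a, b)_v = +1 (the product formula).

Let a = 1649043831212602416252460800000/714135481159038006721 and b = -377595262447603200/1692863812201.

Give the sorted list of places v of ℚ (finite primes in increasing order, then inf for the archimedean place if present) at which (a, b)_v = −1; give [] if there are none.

[2, 5]

Mod squares: a ≡ 70, b ≡ -462. Check v ∈ {∞, 2, 3, 5, 7, 11, 13, 17, 19, 23, 29, 31, 47}.
v=23: a=23^-2·(≡8), b=23^0·(≡10) mod 23; (8|23)=+1, (10|23)=-1; (−1)^{-2·0·11}·(+1)^0·(-1)^-2 = +1.
v=31: a=31^-2·(≡25), b=31^-2·(≡17) mod 31; (25|31)=+1, (17|31)=-1; (−1)^{-2·-2·15}·(+1)^-2·(-1)^-2 = +1.
v=13: a=13^2·(≡5), b=13^2·(≡2) mod 13; (5|13)=-1, (2|13)=-1; (−1)^{2·2·6}·(-1)^2·(-1)^2 = +1.
v=7: a=7^5·(≡3), b=7^5·(≡4) mod 7; (3|7)=-1, (4|7)=+1; (−1)^{5·5·3}·(-1)^5·(+1)^5 = +1.
v=29: a=29^2·(≡2), b=29^0·(≡12) mod 29; (2|29)=-1, (12|29)=-1; (−1)^{2·0·14}·(-1)^0·(-1)^2 = +1.
v=3: a=3^6·(≡1), b=3^3·(≡2) mod 3; (1|3)=+1, (2|3)=-1; (−1)^{6·3·1}·(+1)^3·(-1)^6 = +1.
v=19: a=19^-4·(≡8), b=19^-2·(≡12) mod 19; (8|19)=-1, (12|19)=-1; (−1)^{-4·-2·9}·(-1)^-2·(-1)^-4 = +1.
v=∞: 70 > 0 and -462 < 0  ⇒  (a,b)_∞ = +1.
v=47: a=47^-6·(≡22), b=47^-4·(≡2) mod 47; (22|47)=-1, (2|47)=+1; (−1)^{-6·-4·23}·(-1)^-4·(+1)^-6 = +1.
v=17: a=17^4·(≡4), b=17^2·(≡14) mod 17; (4|17)=+1, (14|17)=-1; (−1)^{4·2·8}·(+1)^2·(-1)^4 = +1.
v=5: a=5^5·(≡1), b=5^2·(≡2) mod 5; (1|5)=+1, (2|5)=-1; (−1)^{5·2·2}·(+1)^2·(-1)^5 = -1.
v=11: a=11^6·(≡5), b=11^3·(≡2) mod 11; (5|11)=+1, (2|11)=-1; (−1)^{6·3·5}·(+1)^3·(-1)^6 = +1.
v=2: v_2(a)=11, v_2(b)=9; units ≡ 3, 1 (mod 8); ε·ε+αω+βω = 1·0+11·0+9·1 ≡ 1  ⇒  (a,b)_2 = -1.
|Ram(70, -462)| = 2, even; anisotropic at {2, 5}.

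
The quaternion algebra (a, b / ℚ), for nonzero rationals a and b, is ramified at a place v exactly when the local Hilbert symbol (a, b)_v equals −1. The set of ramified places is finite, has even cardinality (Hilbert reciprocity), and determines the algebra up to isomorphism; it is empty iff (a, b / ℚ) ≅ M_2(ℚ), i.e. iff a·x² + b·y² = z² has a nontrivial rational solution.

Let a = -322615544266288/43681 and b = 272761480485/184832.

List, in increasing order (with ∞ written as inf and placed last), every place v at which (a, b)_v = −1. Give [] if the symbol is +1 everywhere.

Mod squares: a ≡ -1147, b ≡ 7008170. Check v ∈ {∞, 2, 3, 5, 7, 11, 13, 19, 31, 37, 47}.
v=47: a=47^2·(≡4), b=47^1·(≡26) mod 47; (4|47)=+1, (26|47)=-1; (−1)^{2·1·23}·(+1)^1·(-1)^2 = +1.
v=13: a=13^2·(≡1), b=13^1·(≡11) mod 13; (1|13)=+1, (11|13)=-1; (−1)^{2·1·6}·(+1)^1·(-1)^2 = +1.
v=3: a=3^0·(≡2), b=3^4·(≡2) mod 3; (2|3)=-1, (2|3)=-1; (−1)^{0·4·1}·(-1)^4·(-1)^0 = +1.
v=11: a=11^-2·(≡10), b=11^0·(≡1) mod 11; (10|11)=-1, (1|11)=+1; (−1)^{-2·0·5}·(-1)^0·(+1)^-2 = +1.
v=31: a=31^3·(≡14), b=31^3·(≡14) mod 31; (14|31)=+1, (14|31)=+1; (−1)^{3·3·15}·(+1)^3·(+1)^3 = -1.
v=∞: -1147 < 0 and 7008170 > 0  ⇒  (a,b)_∞ = +1.
v=7: a=7^2·(≡2), b=7^0·(≡1) mod 7; (2|7)=+1, (1|7)=+1; (−1)^{2·0·3}·(+1)^0·(+1)^2 = +1.
v=19: a=19^-2·(≡18), b=19^-2·(≡1) mod 19; (18|19)=-1, (1|19)=+1; (−1)^{-2·-2·9}·(-1)^-2·(+1)^-2 = +1.
v=2: v_2(a)=4, v_2(b)=-9; units ≡ 5, 5 (mod 8); ε·ε+αω+βω = 0·0+4·1+-9·1 ≡ 1  ⇒  (a,b)_2 = -1.
v=5: a=5^0·(≡2), b=5^1·(≡1) mod 5; (2|5)=-1, (1|5)=+1; (−1)^{0·1·2}·(-1)^1·(+1)^0 = -1.
v=37: a=37^1·(≡18), b=37^1·(≡4) mod 37; (18|37)=-1, (4|37)=+1; (−1)^{1·1·18}·(-1)^1·(+1)^1 = -1.
|Ram(-1147, 7008170)| = 4, even; anisotropic at {2, 5, 31, 37}.

[2, 5, 31, 37]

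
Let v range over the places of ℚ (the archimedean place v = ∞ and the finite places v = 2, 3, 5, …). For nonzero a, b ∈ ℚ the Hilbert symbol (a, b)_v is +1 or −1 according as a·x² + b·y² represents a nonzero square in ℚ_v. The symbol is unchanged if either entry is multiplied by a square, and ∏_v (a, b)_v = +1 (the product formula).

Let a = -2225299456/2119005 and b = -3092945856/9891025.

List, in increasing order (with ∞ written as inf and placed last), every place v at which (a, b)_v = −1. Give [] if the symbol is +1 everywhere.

Mod squares: a ≡ -3230, b ≡ -8151. Check v ∈ {∞, 2, 3, 5, 7, 11, 13, 17, 19, 29, 31, 37}.
v=2: v_2(a)=13, v_2(b)=6; units ≡ 1, 1 (mod 8); ε·ε+αω+βω = 0·0+13·0+6·0 ≡ 0  ⇒  (a,b)_2 = +1.
v=3: a=3^-2·(≡1), b=3^1·(≡1) mod 3; (1|3)=+1, (1|3)=+1; (−1)^{-2·1·1}·(+1)^1·(+1)^-2 = +1.
v=∞: -3230 < 0 and -8151 < 0  ⇒  (a,b)_∞ = -1.
v=37: a=37^0·(≡11), b=37^-2·(≡25) mod 37; (11|37)=+1, (25|37)=+1; (−1)^{0·-2·18}·(+1)^-2·(+1)^0 = +1.
v=7: a=7^-2·(≡2), b=7^2·(≡2) mod 7; (2|7)=+1, (2|7)=+1; (−1)^{-2·2·3}·(+1)^2·(+1)^-2 = +1.
v=13: a=13^0·(≡2), b=13^1·(≡3) mod 13; (2|13)=-1, (3|13)=+1; (−1)^{0·1·6}·(-1)^1·(+1)^0 = -1.
v=17: a=17^1·(≡11), b=17^-2·(≡2) mod 17; (11|17)=-1, (2|17)=+1; (−1)^{1·-2·8}·(-1)^-2·(+1)^1 = +1.
v=19: a=19^1·(≡1), b=19^1·(≡15) mod 19; (1|19)=+1, (15|19)=-1; (−1)^{1·1·9}·(+1)^1·(-1)^1 = +1.
v=31: a=31^-2·(≡20), b=31^0·(≡28) mod 31; (20|31)=+1, (28|31)=+1; (−1)^{-2·0·15}·(+1)^0·(+1)^-2 = +1.
v=5: a=5^-1·(≡4), b=5^-2·(≡4) mod 5; (4|5)=+1, (4|5)=+1; (−1)^{-1·-2·2}·(+1)^-2·(+1)^-1 = +1.
v=29: a=29^2·(≡15), b=29^0·(≡8) mod 29; (15|29)=-1, (8|29)=-1; (−1)^{2·0·14}·(-1)^0·(-1)^2 = +1.
v=11: a=11^0·(≡3), b=11^3·(≡7) mod 11; (3|11)=+1, (7|11)=-1; (−1)^{0·3·5}·(+1)^3·(-1)^0 = +1.
|Ram(-3230, -8151)| = 2, even; anisotropic at {13, ∞}.

[13, inf]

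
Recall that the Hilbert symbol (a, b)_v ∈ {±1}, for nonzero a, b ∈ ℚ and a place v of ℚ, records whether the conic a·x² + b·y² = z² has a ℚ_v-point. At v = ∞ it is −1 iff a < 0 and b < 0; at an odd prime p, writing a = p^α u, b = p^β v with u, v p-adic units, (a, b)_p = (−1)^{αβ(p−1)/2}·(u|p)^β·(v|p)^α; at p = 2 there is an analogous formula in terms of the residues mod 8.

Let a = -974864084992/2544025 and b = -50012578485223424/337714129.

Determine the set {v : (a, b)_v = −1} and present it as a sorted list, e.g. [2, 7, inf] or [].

[19, inf]

Mod squares: a ≡ -7, b ≡ -551. Check v ∈ {∞, 2, 5, 7, 11, 17, 19, 23, 29, 31, 47}.
v=29: a=29^-2·(≡4), b=29^1·(≡8) mod 29; (4|29)=+1, (8|29)=-1; (−1)^{-2·1·14}·(+1)^1·(-1)^-2 = +1.
v=∞: -7 < 0 and -551 < 0  ⇒  (a,b)_∞ = -1.
v=11: a=11^-2·(≡4), b=11^0·(≡8) mod 11; (4|11)=+1, (8|11)=-1; (−1)^{-2·0·5}·(+1)^0·(-1)^-2 = +1.
v=5: a=5^-2·(≡3), b=5^0·(≡4) mod 5; (3|5)=-1, (4|5)=+1; (−1)^{-2·0·2}·(-1)^0·(+1)^-2 = +1.
v=47: a=47^0·(≡45), b=47^-2·(≡46) mod 47; (45|47)=-1, (46|47)=-1; (−1)^{0·-2·23}·(-1)^-2·(-1)^0 = +1.
v=7: a=7^7·(≡5), b=7^8·(≡4) mod 7; (5|7)=-1, (4|7)=+1; (−1)^{7·8·3}·(-1)^8·(+1)^7 = +1.
v=17: a=17^2·(≡7), b=17^-2·(≡7) mod 17; (7|17)=-1, (7|17)=-1; (−1)^{2·-2·8}·(-1)^-2·(-1)^2 = +1.
v=31: a=31^0·(≡12), b=31^2·(≡7) mod 31; (12|31)=-1, (7|31)=+1; (−1)^{0·2·15}·(-1)^2·(+1)^0 = +1.
v=23: a=23^0·(≡3), b=23^-2·(≡2) mod 23; (3|23)=+1, (2|23)=+1; (−1)^{0·-2·11}·(+1)^-2·(+1)^0 = +1.
v=19: a=19^0·(≡15), b=19^1·(≡7) mod 19; (15|19)=-1, (7|19)=+1; (−1)^{0·1·9}·(-1)^1·(+1)^0 = -1.
v=2: v_2(a)=12, v_2(b)=14; units ≡ 1, 1 (mod 8); ε·ε+αω+βω = 0·0+12·0+14·0 ≡ 0  ⇒  (a,b)_2 = +1.
(-7, -551 / ℚ) ramifies at {19, ∞}: a division algebra.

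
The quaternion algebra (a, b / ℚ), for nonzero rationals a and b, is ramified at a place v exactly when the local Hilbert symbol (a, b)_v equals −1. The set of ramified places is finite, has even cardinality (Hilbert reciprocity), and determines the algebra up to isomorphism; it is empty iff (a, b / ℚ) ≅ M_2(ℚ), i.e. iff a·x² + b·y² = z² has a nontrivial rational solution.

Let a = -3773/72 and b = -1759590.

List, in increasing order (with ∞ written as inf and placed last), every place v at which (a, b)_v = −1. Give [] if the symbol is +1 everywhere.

[3, inf]

Mod squares: a ≡ -154, b ≡ -3990. Check v ∈ {∞, 2, 3, 5, 7, 11, 19}.
v=∞: -154 < 0 and -3990 < 0  ⇒  (a,b)_∞ = -1.
v=11: a=11^1·(≡7), b=11^0·(≡3) mod 11; (7|11)=-1, (3|11)=+1; (−1)^{1·0·5}·(-1)^0·(+1)^1 = +1.
v=2: v_2(a)=-3, v_2(b)=1; units ≡ 3, 5 (mod 8); ε·ε+αω+βω = 1·0+-3·1+1·1 ≡ 0  ⇒  (a,b)_2 = +1.
v=3: a=3^-2·(≡2), b=3^3·(≡2) mod 3; (2|3)=-1, (2|3)=-1; (−1)^{-2·3·1}·(-1)^3·(-1)^-2 = -1.
v=19: a=19^0·(≡17), b=19^1·(≡15) mod 19; (17|19)=+1, (15|19)=-1; (−1)^{0·1·9}·(+1)^1·(-1)^0 = +1.
v=7: a=7^3·(≡5), b=7^3·(≡1) mod 7; (5|7)=-1, (1|7)=+1; (−1)^{3·3·3}·(-1)^3·(+1)^3 = +1.
v=5: a=5^0·(≡1), b=5^1·(≡2) mod 5; (1|5)=+1, (2|5)=-1; (−1)^{0·1·2}·(+1)^1·(-1)^0 = +1.
|Ram(-154, -3990)| = 2, even; anisotropic at {3, ∞}.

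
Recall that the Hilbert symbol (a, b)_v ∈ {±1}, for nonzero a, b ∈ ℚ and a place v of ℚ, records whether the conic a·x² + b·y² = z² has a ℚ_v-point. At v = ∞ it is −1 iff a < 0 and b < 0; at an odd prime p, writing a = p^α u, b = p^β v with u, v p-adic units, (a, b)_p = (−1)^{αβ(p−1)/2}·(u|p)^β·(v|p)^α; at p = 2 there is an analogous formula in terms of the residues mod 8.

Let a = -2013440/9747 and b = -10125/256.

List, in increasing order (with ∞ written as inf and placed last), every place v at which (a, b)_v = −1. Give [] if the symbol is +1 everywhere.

[13, inf]

(a, b) ≡ (-195, -5) mod (ℚ^×)²; places V = {2, 3, 5, 11, 13, 19, ∞}.
(a,b)_∞: sgn(-195)=−, sgn(-5)=−, so -1.
(a,b)_5: α=1, u≡1; β=3, v≡4 (mod 5); (1|5)=+1, (4|5)=+1; sign (−1)^0·+1^3·+1^1 = +1.
(a,b)_11: α=2, u≡3; β=0, v≡2 (mod 11); (3|11)=+1, (2|11)=-1; sign (−1)^0·+1^0·-1^2 = +1.
(a,b)_3: α=-3, u≡1; β=4, v≡1 (mod 3); (1|3)=+1, (1|3)=+1; sign (−1)^0·+1^4·+1^-3 = +1.
(a,b)_19: α=-2, u≡13; β=0, v≡15 (mod 19); (13|19)=-1, (15|19)=-1; sign (−1)^0·-1^0·-1^-2 = +1.
(a,b)_13: α=1, u≡8; β=0, v≡6 (mod 13); (8|13)=-1, (6|13)=-1; sign (−1)^0·-1^0·-1^1 = -1.
(a,b)_2: α=8, β=-8; u≡5, v≡3 (mod 8); ε(u)ε(v)=0·1, αω(v)=8·1, βω(u)=-8·1; sum ≡ 0  ⇒  +1.
|Ram(-195, -5)| = 2, even; anisotropic at {13, ∞}.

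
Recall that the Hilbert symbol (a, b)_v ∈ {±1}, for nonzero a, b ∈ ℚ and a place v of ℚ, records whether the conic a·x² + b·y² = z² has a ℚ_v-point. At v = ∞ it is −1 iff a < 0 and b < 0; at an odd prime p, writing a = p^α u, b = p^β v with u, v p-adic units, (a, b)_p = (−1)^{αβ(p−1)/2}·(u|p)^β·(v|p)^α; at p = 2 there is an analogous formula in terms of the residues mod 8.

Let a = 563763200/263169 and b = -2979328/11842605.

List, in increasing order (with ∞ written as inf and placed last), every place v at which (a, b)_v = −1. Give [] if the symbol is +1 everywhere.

[2, 5, 11, 13]

Mod squares: a ≡ 182, b ≡ -110. Check v ∈ {∞, 2, 3, 5, 7, 11, 13, 19, 23}.
v=2: v_2(a)=11, v_2(b)=9; units ≡ 3, 1 (mod 8); ε·ε+αω+βω = 1·0+11·0+9·1 ≡ 1  ⇒  (a,b)_2 = -1.
v=3: a=3^-6·(≡2), b=3^-8·(≡1) mod 3; (2|3)=-1, (1|3)=+1; (−1)^{-6·-8·1}·(-1)^-8·(+1)^-6 = +1.
v=∞: 182 > 0 and -110 < 0  ⇒  (a,b)_∞ = +1.
v=23: a=23^0·(≡19), b=23^2·(≡22) mod 23; (19|23)=-1, (22|23)=-1; (−1)^{0·2·11}·(-1)^2·(-1)^0 = +1.
v=5: a=5^2·(≡2), b=5^-1·(≡2) mod 5; (2|5)=-1, (2|5)=-1; (−1)^{2·-1·2}·(-1)^-1·(-1)^2 = -1.
v=7: a=7^1·(≡6), b=7^0·(≡1) mod 7; (6|7)=-1, (1|7)=+1; (−1)^{1·0·3}·(-1)^0·(+1)^1 = +1.
v=13: a=13^1·(≡9), b=13^0·(≡8) mod 13; (9|13)=+1, (8|13)=-1; (−1)^{1·0·6}·(+1)^0·(-1)^1 = -1.
v=11: a=11^2·(≡8), b=11^1·(≡1) mod 11; (8|11)=-1, (1|11)=+1; (−1)^{2·1·5}·(-1)^1·(+1)^2 = -1.
v=19: a=19^-2·(≡1), b=19^-2·(≡16) mod 19; (1|19)=+1, (16|19)=+1; (−1)^{-2·-2·9}·(+1)^-2·(+1)^-2 = +1.
|Ram(182, -110)| = 4, even; anisotropic at {2, 5, 11, 13}.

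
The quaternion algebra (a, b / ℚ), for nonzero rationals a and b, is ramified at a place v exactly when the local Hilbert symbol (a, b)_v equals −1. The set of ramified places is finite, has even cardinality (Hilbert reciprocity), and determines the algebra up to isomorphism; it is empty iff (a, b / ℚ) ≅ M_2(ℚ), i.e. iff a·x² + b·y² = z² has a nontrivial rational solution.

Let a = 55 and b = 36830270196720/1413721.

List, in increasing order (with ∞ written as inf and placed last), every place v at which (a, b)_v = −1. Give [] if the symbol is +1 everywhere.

Mod squares: a ≡ 55, b ≡ 255255. Check v ∈ {∞, 2, 3, 5, 7, 11, 13, 17, 29, 41}.
v=7: a=7^0·(≡6), b=7^3·(≡2) mod 7; (6|7)=-1, (2|7)=+1; (−1)^{0·3·3}·(-1)^3·(+1)^0 = -1.
v=2: v_2(a)=0, v_2(b)=4; units ≡ 7, 7 (mod 8); ε·ε+αω+βω = 1·1+0·0+4·0 ≡ 1  ⇒  (a,b)_2 = -1.
v=17: a=17^0·(≡4), b=17^1·(≡9) mod 17; (4|17)=+1, (9|17)=+1; (−1)^{0·1·8}·(+1)^1·(+1)^0 = +1.
v=3: a=3^0·(≡1), b=3^3·(≡2) mod 3; (1|3)=+1, (2|3)=-1; (−1)^{0·3·1}·(+1)^3·(-1)^0 = +1.
v=41: a=41^0·(≡14), b=41^-2·(≡19) mod 41; (14|41)=-1, (19|41)=-1; (−1)^{0·-2·20}·(-1)^-2·(-1)^0 = +1.
v=29: a=29^0·(≡26), b=29^-2·(≡21) mod 29; (26|29)=-1, (21|29)=-1; (−1)^{0·-2·14}·(-1)^-2·(-1)^0 = +1.
v=5: a=5^1·(≡1), b=5^1·(≡4) mod 5; (1|5)=+1, (4|5)=+1; (−1)^{1·1·2}·(+1)^1·(+1)^1 = +1.
v=11: a=11^1·(≡5), b=11^3·(≡10) mod 11; (5|11)=+1, (10|11)=-1; (−1)^{1·3·5}·(+1)^3·(-1)^1 = +1.
v=∞: 55 > 0 and 255255 > 0  ⇒  (a,b)_∞ = +1.
v=13: a=13^0·(≡3), b=13^3·(≡7) mod 13; (3|13)=+1, (7|13)=-1; (−1)^{0·3·6}·(+1)^3·(-1)^0 = +1.
|Ram(55, 255255)| = 2, even; anisotropic at {2, 7}.

[2, 7]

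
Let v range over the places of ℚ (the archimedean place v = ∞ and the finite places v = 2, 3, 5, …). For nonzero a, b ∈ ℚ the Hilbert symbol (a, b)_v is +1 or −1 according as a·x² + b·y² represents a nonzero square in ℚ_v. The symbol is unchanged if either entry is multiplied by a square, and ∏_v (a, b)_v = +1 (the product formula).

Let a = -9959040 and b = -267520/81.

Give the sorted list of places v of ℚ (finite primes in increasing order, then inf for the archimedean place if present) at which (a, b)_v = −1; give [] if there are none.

[5, 7, 11, 13, 19, inf]

(a, b) ≡ (-17290, -1045) mod (ℚ^×)²; places V = {2, 3, 5, 7, 11, 13, 19, ∞}.
(a,b)_19: α=1, u≡12; β=1, v≡15 (mod 19); (12|19)=-1, (15|19)=-1; sign (−1)^1·-1^1·-1^1 = -1.
(a,b)_∞: sgn(-17290)=−, sgn(-1045)=−, so -1.
(a,b)_5: α=1, u≡2; β=1, v≡1 (mod 5); (2|5)=-1, (1|5)=+1; sign (−1)^0·-1^1·+1^1 = -1.
(a,b)_11: α=0, u≡8; β=1, v≡3 (mod 11); (8|11)=-1, (3|11)=+1; sign (−1)^0·-1^1·+1^0 = -1.
(a,b)_3: α=2, u≡2; β=-4, v≡2 (mod 3); (2|3)=-1, (2|3)=-1; sign (−1)^0·-1^-4·-1^2 = +1.
(a,b)_2: α=7, β=8; u≡3, v≡3 (mod 8); ε(u)ε(v)=1·1, αω(v)=7·1, βω(u)=8·1; sum ≡ 0  ⇒  +1.
(a,b)_13: α=1, u≡10; β=0, v≡11 (mod 13); (10|13)=+1, (11|13)=-1; sign (−1)^0·+1^0·-1^1 = -1.
(a,b)_7: α=1, u≡2; β=0, v≡5 (mod 7); (2|7)=+1, (5|7)=-1; sign (−1)^0·+1^0·-1^1 = -1.
(-17290, -1045 / ℚ) ramifies at {5, 7, 11, 13, 19, ∞}: a division algebra.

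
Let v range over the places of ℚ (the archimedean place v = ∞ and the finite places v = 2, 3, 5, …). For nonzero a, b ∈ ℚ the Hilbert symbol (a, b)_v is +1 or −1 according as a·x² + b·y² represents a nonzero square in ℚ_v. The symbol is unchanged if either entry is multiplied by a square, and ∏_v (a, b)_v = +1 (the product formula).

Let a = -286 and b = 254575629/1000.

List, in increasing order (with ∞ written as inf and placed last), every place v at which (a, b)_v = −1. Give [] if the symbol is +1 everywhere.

Mod squares: a ≡ -286, b ≡ 13090. Check v ∈ {∞, 2, 3, 5, 7, 11, 13, 17}.
v=3: a=3^0·(≡2), b=3^4·(≡1) mod 3; (2|3)=-1, (1|3)=+1; (−1)^{0·4·1}·(-1)^4·(+1)^0 = +1.
v=2: v_2(a)=1, v_2(b)=-3; units ≡ 1, 1 (mod 8); ε·ε+αω+βω = 0·0+1·0+-3·0 ≡ 0  ⇒  (a,b)_2 = +1.
v=11: a=11^1·(≡7), b=11^1·(≡2) mod 11; (7|11)=-1, (2|11)=-1; (−1)^{1·1·5}·(-1)^1·(-1)^1 = -1.
v=5: a=5^0·(≡4), b=5^-3·(≡3) mod 5; (4|5)=+1, (3|5)=-1; (−1)^{0·-3·2}·(+1)^-3·(-1)^0 = +1.
v=13: a=13^1·(≡4), b=13^0·(≡4) mod 13; (4|13)=+1, (4|13)=+1; (−1)^{1·0·6}·(+1)^0·(+1)^1 = +1.
v=∞: -286 < 0 and 13090 > 0  ⇒  (a,b)_∞ = +1.
v=17: a=17^0·(≡3), b=17^1·(≡14) mod 17; (3|17)=-1, (14|17)=-1; (−1)^{0·1·8}·(-1)^1·(-1)^0 = -1.
v=7: a=7^0·(≡1), b=7^5·(≡1) mod 7; (1|7)=+1, (1|7)=+1; (−1)^{0·5·3}·(+1)^5·(+1)^0 = +1.
Ram(-286, 13090) = {11, 17}; no ℚ_11-point on the conic.

[11, 17]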